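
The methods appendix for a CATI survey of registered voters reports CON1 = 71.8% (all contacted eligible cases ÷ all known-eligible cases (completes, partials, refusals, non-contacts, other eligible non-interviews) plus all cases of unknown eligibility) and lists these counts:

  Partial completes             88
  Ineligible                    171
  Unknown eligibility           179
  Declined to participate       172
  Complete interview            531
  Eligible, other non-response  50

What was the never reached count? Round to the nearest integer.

Num: 531 + 88 + 172 + 50 = 841
CON1 = 841 / D = 0.718
D = 841 / 0.718 = 1171.3
Rest of base = 1020
never reached = 1171.3 − 1020 ≈ 151

151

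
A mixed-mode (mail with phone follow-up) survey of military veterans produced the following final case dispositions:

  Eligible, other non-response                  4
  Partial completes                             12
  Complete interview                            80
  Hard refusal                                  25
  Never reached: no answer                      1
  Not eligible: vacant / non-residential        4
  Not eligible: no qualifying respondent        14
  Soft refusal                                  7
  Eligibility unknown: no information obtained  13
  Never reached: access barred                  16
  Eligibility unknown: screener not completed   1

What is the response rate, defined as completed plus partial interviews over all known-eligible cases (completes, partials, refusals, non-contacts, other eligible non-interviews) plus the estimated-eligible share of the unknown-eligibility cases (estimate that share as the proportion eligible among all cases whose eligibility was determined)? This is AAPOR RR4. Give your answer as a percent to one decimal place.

Refusal or break-off = 25 + 7 = 32
No contact after all attempts = 1 + 16 = 17
Unknown if eligible = 1 + 13 = 14
Ineligible = 14 + 4 = 18
Top → 80 + 12 = 92
Known eligible → 80 + 12 + 32 + 17 + 4 = 145
e = 145 / (145 + 18) = 145 / 163 = 0.8896
Estimated eligible among unknowns → 0.8896 × 14 = 12.45
Base → 145 + 12.45 = 157.45
RR4 = 92 / 157.45 = 0.5843

58.4%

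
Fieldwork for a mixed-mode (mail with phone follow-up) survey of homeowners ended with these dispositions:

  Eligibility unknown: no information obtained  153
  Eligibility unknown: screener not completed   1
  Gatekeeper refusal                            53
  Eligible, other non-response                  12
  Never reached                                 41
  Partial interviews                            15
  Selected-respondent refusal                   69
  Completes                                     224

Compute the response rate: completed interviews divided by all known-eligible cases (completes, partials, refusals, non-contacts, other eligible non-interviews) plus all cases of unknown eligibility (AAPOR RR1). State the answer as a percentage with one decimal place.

39.4%

Refusals = 53 + 69 = 122
Undetermined eligibility = 1 + 153 = 154
Numerator: 224
Base: 224 + 15 + 122 + 41 + 12 + 154 = 568
RR1 = 224 / 568 = 0.3944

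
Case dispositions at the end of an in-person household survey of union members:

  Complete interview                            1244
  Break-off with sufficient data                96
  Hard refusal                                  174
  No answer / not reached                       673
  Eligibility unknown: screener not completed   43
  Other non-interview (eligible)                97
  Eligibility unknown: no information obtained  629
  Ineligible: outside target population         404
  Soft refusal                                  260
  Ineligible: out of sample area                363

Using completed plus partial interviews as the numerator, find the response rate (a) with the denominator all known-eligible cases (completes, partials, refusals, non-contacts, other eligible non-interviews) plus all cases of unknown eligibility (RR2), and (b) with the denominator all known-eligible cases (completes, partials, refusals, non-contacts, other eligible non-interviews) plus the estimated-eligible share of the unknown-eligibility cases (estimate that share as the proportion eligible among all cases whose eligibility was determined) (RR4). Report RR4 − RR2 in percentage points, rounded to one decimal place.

2.1

Refused = 174 + 260 = 434
Unknown if eligible = 43 + 629 = 672
Not eligible = 404 + 363 = 767
Numerator → 1244 + 96 = 1340
Base → 1244 + 96 + 434 + 673 + 97 + 672 = 3216
RR2 = 1340 / 3216 = 0.4167
Known eligible → 1244 + 96 + 434 + 673 + 97 = 2544
e = 2544 / (2544 + 767) = 2544 / 3311 = 0.7683
Eligible share of unknowns → 0.7683 × 672 = 516.30
Base → 2544 + 516.30 = 3060.30
RR4 = 1340 / 3060.30 = 0.4379
Difference = 43.79 − 41.67 = 2.12 percentage points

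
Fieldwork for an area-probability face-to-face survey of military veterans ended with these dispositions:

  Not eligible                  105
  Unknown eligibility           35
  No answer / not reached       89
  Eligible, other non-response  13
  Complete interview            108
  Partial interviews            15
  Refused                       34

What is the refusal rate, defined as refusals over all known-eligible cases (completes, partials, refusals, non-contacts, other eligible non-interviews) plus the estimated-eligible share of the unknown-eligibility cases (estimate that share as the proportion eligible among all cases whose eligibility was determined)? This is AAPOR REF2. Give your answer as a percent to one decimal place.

12.0%

Num = 34
Determined eligible = 108 + 15 + 34 + 89 + 13 = 259
e = 259 / (259 + 105) = 259 / 364 = 0.7115
e × U = 0.7115 × 35 = 24.90
Base = 259 + 24.90 = 283.90
REF2 = 34 / 283.90 = 0.1198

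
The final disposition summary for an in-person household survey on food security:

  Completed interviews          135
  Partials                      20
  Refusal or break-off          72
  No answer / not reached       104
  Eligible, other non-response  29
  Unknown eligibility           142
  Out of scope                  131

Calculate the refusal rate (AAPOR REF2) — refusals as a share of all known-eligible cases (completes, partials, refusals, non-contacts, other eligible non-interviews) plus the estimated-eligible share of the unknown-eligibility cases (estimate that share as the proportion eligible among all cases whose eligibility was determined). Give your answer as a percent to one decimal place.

Numerator = 72
Known eligible = 135 + 20 + 72 + 104 + 29 = 360
e = 360 / (360 + 131) = 360 / 491 = 0.7332
e × U = 0.7332 × 142 = 104.11
Denominator = 360 + 104.11 = 464.11
REF2 = 72 / 464.11 = 0.1551

15.5%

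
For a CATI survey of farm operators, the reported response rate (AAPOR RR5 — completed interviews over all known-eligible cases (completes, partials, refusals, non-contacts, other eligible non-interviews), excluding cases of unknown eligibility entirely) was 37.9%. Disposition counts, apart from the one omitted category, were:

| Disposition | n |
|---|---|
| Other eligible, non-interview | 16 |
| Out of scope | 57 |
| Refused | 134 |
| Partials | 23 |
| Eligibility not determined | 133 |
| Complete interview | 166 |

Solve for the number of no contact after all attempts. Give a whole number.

RR5 = 166 / D = 0.379
D = 166 / 0.379 = 438.0
Rest of base = 339
no contact after all attempts = 438.0 − 339 ≈ 99

99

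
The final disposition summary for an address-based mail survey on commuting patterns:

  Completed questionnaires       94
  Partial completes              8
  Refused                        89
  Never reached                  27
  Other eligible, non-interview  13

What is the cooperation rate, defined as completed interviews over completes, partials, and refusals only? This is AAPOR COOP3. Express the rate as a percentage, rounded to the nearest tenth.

Numerator = 94
Denominator = 94 + 8 + 89 = 191
COOP3 = 94 / 191 = 0.4921

49.2%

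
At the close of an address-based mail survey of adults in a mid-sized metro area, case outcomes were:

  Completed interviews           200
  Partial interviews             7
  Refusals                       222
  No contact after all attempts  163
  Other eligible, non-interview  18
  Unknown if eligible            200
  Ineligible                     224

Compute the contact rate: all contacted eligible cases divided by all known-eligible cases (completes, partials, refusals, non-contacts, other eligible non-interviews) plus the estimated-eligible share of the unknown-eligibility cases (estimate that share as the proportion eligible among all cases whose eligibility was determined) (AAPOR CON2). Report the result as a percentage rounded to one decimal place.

59.1%

Num → 200 + 7 + 222 + 18 = 447
Eligible (known) → 200 + 7 + 222 + 163 + 18 = 610
e = 610 / (610 + 224) = 610 / 834 = 0.7314
e × U → 0.7314 × 200 = 146.28
Base → 610 + 146.28 = 756.28
CON2 = 447 / 756.28 = 0.5911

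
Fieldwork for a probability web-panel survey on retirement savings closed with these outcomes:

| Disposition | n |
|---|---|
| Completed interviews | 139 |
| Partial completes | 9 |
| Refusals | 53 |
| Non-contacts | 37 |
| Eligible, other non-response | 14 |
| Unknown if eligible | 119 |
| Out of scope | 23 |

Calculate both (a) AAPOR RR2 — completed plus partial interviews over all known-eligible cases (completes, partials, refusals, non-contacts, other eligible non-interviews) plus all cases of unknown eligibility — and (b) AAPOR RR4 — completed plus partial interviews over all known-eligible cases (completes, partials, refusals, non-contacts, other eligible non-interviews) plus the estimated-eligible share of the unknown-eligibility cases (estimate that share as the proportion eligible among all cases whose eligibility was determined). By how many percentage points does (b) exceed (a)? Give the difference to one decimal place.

1.1

Num: 139 + 9 = 148
Denom: 139 + 9 + 53 + 37 + 14 + 119 = 371
RR2 = 148 / 371 = 0.3989
Known eligible: 139 + 9 + 53 + 37 + 14 = 252
e = 252 / (252 + 23) = 252 / 275 = 0.9164
e × U: 0.9164 × 119 = 109.05
Denom: 252 + 109.05 = 361.05
RR4 = 148 / 361.05 = 0.4099
Difference = 40.99 − 39.89 = 1.10 percentage points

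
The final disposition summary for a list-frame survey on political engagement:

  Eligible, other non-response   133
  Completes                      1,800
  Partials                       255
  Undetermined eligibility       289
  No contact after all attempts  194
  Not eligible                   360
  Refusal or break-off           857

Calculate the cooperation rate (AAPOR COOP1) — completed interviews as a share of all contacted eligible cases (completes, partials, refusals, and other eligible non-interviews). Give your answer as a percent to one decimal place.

59.1%

Num = 1800
Denom = 1800 + 255 + 857 + 133 = 3045
COOP1 = 1800 / 3045 = 0.5911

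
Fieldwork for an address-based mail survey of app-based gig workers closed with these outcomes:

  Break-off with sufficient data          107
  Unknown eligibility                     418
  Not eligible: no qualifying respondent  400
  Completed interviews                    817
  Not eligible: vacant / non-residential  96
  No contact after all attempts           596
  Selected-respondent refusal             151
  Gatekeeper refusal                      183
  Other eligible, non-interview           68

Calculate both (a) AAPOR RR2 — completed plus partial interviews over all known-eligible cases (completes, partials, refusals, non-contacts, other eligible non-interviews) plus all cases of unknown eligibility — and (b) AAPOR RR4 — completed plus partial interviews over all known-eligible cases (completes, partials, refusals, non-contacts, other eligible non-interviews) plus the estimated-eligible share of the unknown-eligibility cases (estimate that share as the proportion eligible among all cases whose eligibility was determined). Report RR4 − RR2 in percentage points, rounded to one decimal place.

Declined to participate = 183 + 151 = 334
Ineligible = 400 + 96 = 496
Numerator = 817 + 107 = 924
Base = 817 + 107 + 334 + 596 + 68 + 418 = 2340
RR2 = 924 / 2340 = 0.3949
Known eligible = 817 + 107 + 334 + 596 + 68 = 1922
e = 1922 / (1922 + 496) = 1922 / 2418 = 0.7949
Estimated eligible among unknowns = 0.7949 × 418 = 332.27
Base = 1922 + 332.27 = 2254.27
RR4 = 924 / 2254.27 = 0.4099
Difference = 40.99 − 39.49 = 1.50 percentage points

1.5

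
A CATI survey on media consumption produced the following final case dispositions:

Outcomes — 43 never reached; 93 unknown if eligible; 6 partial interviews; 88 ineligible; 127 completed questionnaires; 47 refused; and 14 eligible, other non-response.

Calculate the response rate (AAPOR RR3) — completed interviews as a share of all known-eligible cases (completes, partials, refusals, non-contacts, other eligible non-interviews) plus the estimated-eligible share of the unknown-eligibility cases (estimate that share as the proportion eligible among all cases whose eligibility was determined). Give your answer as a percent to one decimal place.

41.7%

Num = 127
Known eligible = 127 + 6 + 47 + 43 + 14 = 237
e = 237 / (237 + 88) = 237 / 325 = 0.7292
Eligible share of unknowns = 0.7292 × 93 = 67.82
Denominator = 237 + 67.82 = 304.82
RR3 = 127 / 304.82 = 0.4166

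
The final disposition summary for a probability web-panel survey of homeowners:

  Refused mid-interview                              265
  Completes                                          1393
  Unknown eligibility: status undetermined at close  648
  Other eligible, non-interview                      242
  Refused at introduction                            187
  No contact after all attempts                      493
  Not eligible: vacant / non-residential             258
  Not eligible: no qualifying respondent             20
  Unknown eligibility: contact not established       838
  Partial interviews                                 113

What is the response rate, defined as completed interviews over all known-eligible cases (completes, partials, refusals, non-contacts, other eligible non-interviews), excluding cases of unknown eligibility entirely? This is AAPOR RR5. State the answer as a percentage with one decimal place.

51.7%

Declined to participate = 187 + 265 = 452
Unknown eligibility = 838 + 648 = 1486
Screened out, ineligible = 20 + 258 = 278
Numerator = 1393
Base = 1393 + 113 + 452 + 493 + 242 = 2693
RR5 = 1393 / 2693 = 0.5173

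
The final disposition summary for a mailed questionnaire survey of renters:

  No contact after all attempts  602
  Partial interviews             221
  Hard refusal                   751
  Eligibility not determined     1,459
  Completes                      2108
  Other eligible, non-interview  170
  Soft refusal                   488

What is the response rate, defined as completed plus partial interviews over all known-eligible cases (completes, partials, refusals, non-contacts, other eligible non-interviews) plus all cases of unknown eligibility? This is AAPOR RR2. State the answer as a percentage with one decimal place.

40.2%

Refusal or break-off = 751 + 488 = 1239
Numerator → 2108 + 221 = 2329
Denom → 2108 + 221 + 1239 + 602 + 170 + 1459 = 5799
RR2 = 2329 / 5799 = 0.4016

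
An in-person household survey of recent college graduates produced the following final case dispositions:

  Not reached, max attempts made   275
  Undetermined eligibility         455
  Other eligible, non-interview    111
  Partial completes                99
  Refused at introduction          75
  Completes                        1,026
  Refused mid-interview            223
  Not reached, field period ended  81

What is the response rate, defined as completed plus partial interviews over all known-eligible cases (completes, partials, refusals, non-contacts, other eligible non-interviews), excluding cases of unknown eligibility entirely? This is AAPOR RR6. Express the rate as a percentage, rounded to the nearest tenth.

59.5%

Refusals = 75 + 223 = 298
Non-contacts = 81 + 275 = 356
Top → 1026 + 99 = 1125
Base → 1026 + 99 + 298 + 356 + 111 = 1890
RR6 = 1125 / 1890 = 0.5952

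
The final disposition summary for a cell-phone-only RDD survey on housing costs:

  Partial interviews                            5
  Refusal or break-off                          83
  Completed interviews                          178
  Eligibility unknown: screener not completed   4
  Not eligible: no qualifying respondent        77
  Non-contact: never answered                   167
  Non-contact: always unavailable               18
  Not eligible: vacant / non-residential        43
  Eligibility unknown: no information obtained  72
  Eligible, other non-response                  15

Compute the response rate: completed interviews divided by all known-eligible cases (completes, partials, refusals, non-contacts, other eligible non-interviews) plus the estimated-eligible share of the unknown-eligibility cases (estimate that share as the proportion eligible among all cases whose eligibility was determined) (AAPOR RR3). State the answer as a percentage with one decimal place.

Non-contacts = 167 + 18 = 185
Unknown if eligible = 4 + 72 = 76
Not eligible = 77 + 43 = 120
Top → 178
Known eligible → 178 + 5 + 83 + 185 + 15 = 466
e = 466 / (466 + 120) = 466 / 586 = 0.7952
Estimated eligible among unknowns → 0.7952 × 76 = 60.44
Denom → 466 + 60.44 = 526.44
RR3 = 178 / 526.44 = 0.3381

33.8%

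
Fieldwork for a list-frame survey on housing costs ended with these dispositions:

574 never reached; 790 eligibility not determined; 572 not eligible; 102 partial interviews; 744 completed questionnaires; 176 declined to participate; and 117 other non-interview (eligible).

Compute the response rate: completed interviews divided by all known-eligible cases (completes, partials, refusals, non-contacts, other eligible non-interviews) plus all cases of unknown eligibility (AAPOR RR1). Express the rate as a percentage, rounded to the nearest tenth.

29.7%

Num = 744
Denom = 744 + 102 + 176 + 574 + 117 + 790 = 2503
RR1 = 744 / 2503 = 0.2972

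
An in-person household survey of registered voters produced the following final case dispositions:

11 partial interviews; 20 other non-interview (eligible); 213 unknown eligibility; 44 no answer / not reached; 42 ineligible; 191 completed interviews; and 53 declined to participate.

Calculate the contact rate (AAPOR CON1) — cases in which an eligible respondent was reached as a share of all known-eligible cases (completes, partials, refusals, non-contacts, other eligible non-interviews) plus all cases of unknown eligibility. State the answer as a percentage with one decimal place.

Numerator → 191 + 11 + 53 + 20 = 275
Denominator → 191 + 11 + 53 + 44 + 20 + 213 = 532
CON1 = 275 / 532 = 0.5169

51.7%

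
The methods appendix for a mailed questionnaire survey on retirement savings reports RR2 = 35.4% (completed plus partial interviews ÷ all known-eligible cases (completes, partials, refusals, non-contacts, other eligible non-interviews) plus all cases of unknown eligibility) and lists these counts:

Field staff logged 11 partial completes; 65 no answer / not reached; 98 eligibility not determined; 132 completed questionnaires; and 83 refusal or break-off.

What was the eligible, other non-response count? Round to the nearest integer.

15

Num: 132 + 11 = 143
RR2 = 143 / D = 0.354
D = 143 / 0.354 = 404.0
Remaining denominator categories sum to 389
eligible, other non-response = 404.0 − 389 ≈ 15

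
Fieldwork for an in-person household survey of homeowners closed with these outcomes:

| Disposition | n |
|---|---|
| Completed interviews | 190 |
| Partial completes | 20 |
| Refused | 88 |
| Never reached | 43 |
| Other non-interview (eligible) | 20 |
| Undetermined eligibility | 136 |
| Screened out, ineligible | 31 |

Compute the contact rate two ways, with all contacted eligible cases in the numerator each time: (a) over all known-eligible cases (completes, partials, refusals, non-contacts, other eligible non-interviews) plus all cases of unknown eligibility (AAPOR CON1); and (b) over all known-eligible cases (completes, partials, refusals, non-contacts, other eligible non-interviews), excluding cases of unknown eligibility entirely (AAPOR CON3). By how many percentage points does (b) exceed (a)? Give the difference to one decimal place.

Numerator → 190 + 20 + 88 + 20 = 318
Denominator → 190 + 20 + 88 + 43 + 20 + 136 = 497
CON1 = 318 / 497 = 0.6398
Denominator → 190 + 20 + 88 + 43 + 20 = 361
CON3 = 318 / 361 = 0.8809
Difference = 88.09 − 63.98 = 24.11 percentage points

24.1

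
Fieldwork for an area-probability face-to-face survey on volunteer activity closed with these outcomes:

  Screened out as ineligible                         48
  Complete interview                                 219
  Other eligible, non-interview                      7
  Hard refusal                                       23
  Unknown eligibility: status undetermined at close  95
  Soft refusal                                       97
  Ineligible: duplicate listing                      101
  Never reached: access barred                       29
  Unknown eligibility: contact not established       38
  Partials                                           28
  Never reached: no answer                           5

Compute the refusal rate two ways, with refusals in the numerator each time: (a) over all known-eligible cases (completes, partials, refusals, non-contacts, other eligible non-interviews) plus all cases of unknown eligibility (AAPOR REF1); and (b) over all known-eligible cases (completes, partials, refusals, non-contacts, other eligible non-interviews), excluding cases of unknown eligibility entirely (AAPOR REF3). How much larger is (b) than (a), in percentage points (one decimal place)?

7.2

Refusals = 23 + 97 = 120
Non-contacts = 5 + 29 = 34
Unknown if eligible = 38 + 95 = 133
Out of scope = 48 + 101 = 149
Top = 120
Denom = 219 + 28 + 120 + 34 + 7 + 133 = 541
REF1 = 120 / 541 = 0.2218
Denom = 219 + 28 + 120 + 34 + 7 = 408
REF3 = 120 / 408 = 0.2941
Difference = 29.41 − 22.18 = 7.23 percentage points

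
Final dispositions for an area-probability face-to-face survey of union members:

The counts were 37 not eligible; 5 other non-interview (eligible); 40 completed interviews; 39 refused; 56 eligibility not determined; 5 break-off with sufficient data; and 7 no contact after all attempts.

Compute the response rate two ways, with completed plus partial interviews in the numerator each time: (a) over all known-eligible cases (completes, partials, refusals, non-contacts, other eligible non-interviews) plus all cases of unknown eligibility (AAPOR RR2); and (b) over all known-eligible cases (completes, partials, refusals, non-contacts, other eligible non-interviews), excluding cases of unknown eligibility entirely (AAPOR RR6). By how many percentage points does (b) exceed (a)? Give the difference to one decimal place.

Num: 40 + 5 = 45
Denom: 40 + 5 + 39 + 7 + 5 + 56 = 152
RR2 = 45 / 152 = 0.2961
Denom: 40 + 5 + 39 + 7 + 5 = 96
RR6 = 45 / 96 = 0.4688
Difference = 46.88 − 29.61 = 17.27 percentage points

17.3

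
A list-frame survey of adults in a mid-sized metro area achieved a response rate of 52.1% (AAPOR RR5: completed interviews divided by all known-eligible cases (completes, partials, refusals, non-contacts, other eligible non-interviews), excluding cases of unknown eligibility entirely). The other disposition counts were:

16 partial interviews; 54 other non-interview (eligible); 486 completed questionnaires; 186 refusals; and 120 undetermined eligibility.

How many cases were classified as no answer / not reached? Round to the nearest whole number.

RR5 = 486 / D = 0.521
D = 486 / 0.521 = 932.8
Rest of base = 742
no answer / not reached = 932.8 − 742 ≈ 191

191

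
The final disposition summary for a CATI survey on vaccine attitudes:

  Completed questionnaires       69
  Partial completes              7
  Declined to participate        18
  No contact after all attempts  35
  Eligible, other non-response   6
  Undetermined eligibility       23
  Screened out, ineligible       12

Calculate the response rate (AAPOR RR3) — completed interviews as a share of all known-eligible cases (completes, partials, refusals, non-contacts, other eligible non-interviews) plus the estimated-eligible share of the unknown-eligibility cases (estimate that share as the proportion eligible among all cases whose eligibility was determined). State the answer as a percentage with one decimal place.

Num → 69
Eligible (known) → 69 + 7 + 18 + 35 + 6 = 135
e = 135 / (135 + 12) = 135 / 147 = 0.9184
Eligible share of unknowns → 0.9184 × 23 = 21.12
Denom → 135 + 21.12 = 156.12
RR3 = 69 / 156.12 = 0.4420

44.2%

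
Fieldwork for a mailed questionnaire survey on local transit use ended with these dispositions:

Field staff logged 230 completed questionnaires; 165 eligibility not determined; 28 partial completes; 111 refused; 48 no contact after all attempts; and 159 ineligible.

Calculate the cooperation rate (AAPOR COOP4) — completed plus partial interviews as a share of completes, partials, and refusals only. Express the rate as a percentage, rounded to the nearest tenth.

69.9%

Numerator → 230 + 28 = 258
Base → 230 + 28 + 111 = 369
COOP4 = 258 / 369 = 0.6992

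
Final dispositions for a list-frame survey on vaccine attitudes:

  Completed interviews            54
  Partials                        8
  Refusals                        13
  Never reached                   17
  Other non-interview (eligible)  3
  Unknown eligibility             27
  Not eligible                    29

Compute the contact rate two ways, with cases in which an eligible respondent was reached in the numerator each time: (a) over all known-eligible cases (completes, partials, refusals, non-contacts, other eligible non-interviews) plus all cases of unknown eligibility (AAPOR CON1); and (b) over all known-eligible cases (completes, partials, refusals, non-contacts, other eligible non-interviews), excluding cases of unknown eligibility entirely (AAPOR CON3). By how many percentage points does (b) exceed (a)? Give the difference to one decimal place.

Top: 54 + 8 + 13 + 3 = 78
Denom: 54 + 8 + 13 + 17 + 3 + 27 = 122
CON1 = 78 / 122 = 0.6393
Denom: 54 + 8 + 13 + 17 + 3 = 95
CON3 = 78 / 95 = 0.8211
Difference = 82.11 − 63.93 = 18.18 percentage points

18.2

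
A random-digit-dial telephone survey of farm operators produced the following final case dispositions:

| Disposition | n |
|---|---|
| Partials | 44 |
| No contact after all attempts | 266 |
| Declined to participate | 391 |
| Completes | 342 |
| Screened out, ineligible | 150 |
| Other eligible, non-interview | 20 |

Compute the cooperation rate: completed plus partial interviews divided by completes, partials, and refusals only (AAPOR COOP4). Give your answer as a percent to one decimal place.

Top = 342 + 44 = 386
Denom = 342 + 44 + 391 = 777
COOP4 = 386 / 777 = 0.4968

49.7%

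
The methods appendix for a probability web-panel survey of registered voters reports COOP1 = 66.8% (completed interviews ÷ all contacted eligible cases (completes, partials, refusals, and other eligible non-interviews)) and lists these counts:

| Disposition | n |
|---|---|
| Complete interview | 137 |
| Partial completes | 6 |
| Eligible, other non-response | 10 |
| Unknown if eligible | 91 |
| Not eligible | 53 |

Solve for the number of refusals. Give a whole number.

52

COOP1 = 137 / D = 0.668
D = 137 / 0.668 = 205.1
Rest of base = 153
refusals = 205.1 − 153 ≈ 52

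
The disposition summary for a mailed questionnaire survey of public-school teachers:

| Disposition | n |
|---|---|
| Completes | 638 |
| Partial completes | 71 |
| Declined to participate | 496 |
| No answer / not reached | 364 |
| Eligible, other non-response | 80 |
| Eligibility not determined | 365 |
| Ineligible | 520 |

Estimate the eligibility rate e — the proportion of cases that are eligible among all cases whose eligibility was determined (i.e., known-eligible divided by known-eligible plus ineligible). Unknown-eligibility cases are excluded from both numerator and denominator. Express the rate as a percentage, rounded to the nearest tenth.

Eligible (known) = 638 + 71 + 496 + 364 + 80 = 1649
e = 1649 / (1649 + 520) = 1649 / 2169 = 0.7603

76.0%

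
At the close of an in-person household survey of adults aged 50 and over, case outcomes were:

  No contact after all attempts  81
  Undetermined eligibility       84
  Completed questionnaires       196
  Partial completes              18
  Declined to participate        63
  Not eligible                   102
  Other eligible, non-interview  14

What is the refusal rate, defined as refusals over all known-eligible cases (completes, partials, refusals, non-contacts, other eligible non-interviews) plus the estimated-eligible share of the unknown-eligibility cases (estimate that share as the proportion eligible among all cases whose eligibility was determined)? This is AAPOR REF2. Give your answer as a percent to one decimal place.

14.4%

Top → 63
Known eligible → 196 + 18 + 63 + 81 + 14 = 372
e = 372 / (372 + 102) = 372 / 474 = 0.7848
Eligible share of unknowns → 0.7848 × 84 = 65.92
Base → 372 + 65.92 = 437.92
REF2 = 63 / 437.92 = 0.1439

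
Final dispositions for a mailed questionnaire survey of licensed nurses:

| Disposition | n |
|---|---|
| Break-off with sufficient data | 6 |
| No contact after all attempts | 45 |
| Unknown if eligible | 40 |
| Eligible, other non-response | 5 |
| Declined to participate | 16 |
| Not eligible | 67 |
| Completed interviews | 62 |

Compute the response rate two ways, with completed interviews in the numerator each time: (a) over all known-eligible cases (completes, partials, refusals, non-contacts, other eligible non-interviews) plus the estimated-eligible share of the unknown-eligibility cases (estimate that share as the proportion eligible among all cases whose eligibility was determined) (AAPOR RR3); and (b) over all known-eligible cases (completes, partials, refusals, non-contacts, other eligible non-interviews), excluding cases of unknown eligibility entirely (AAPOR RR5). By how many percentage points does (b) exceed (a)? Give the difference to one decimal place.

7.7

Num → 62
Determined eligible → 62 + 6 + 16 + 45 + 5 = 134
e = 134 / (134 + 67) = 134 / 201 = 0.6667
e × U → 0.6667 × 40 = 26.67
Denom → 134 + 26.67 = 160.67
RR3 = 62 / 160.67 = 0.3859
Denom → 62 + 6 + 16 + 45 + 5 = 134
RR5 = 62 / 134 = 0.4627
Difference = 46.27 − 38.59 = 7.68 percentage points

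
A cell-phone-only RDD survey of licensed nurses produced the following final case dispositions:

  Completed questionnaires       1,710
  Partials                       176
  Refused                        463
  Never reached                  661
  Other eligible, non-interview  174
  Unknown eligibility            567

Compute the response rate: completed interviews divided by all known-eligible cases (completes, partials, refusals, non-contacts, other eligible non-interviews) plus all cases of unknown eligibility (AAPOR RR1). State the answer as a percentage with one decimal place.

Top: 1710
Denom: 1710 + 176 + 463 + 661 + 174 + 567 = 3751
RR1 = 1710 / 3751 = 0.4559

45.6%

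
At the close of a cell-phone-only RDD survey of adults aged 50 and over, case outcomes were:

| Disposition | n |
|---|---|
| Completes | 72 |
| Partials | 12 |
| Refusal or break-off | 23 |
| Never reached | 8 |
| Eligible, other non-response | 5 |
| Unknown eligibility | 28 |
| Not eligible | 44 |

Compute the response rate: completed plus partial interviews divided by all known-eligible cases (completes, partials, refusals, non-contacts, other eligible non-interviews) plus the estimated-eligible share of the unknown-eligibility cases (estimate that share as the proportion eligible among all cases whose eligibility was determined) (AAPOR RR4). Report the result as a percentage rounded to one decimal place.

Top → 72 + 12 = 84
Eligible (known) → 72 + 12 + 23 + 8 + 5 = 120
e = 120 / (120 + 44) = 120 / 164 = 0.7317
Estimated eligible among unknowns → 0.7317 × 28 = 20.49
Denominator → 120 + 20.49 = 140.49
RR4 = 84 / 140.49 = 0.5979

59.8%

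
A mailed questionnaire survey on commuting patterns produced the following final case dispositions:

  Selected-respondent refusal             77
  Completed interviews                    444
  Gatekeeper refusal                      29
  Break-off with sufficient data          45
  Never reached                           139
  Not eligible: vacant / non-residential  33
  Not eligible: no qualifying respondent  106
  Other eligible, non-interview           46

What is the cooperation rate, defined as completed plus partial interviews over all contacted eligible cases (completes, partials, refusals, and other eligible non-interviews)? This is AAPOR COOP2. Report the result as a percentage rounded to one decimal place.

76.3%

Refusals = 29 + 77 = 106
Screened out, ineligible = 106 + 33 = 139
Num → 444 + 45 = 489
Base → 444 + 45 + 106 + 46 = 641
COOP2 = 489 / 641 = 0.7629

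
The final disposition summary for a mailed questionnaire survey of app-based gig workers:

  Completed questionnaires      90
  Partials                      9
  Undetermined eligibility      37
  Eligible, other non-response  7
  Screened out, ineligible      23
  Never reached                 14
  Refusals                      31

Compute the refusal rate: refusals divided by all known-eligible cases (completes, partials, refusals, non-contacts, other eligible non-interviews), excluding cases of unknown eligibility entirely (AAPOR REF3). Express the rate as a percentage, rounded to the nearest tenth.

20.5%

Numerator → 31
Base → 90 + 9 + 31 + 14 + 7 = 151
REF3 = 31 / 151 = 0.2053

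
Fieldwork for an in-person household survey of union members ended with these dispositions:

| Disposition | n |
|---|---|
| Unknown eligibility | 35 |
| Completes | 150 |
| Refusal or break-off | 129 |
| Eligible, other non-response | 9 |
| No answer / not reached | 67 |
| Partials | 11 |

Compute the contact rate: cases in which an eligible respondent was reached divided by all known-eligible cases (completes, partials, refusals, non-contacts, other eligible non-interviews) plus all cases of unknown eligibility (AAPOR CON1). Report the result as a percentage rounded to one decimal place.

74.6%

Num: 150 + 11 + 129 + 9 = 299
Denom: 150 + 11 + 129 + 67 + 9 + 35 = 401
CON1 = 299 / 401 = 0.7456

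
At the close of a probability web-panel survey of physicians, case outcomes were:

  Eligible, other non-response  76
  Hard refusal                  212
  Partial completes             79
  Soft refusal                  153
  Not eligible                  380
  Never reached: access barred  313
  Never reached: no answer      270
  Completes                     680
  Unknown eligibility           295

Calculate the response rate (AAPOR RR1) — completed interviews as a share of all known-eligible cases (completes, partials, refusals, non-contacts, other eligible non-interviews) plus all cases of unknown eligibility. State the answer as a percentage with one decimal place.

32.7%

Refusals = 212 + 153 = 365
No answer / not reached = 270 + 313 = 583
Top → 680
Denominator → 680 + 79 + 365 + 583 + 76 + 295 = 2078
RR1 = 680 / 2078 = 0.3272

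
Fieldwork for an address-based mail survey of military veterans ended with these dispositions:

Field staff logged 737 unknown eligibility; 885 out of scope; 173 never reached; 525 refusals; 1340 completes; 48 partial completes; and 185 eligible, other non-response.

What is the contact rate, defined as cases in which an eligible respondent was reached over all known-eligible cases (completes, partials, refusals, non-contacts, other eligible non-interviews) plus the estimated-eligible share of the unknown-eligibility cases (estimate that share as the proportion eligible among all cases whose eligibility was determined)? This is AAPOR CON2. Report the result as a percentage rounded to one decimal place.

Num: 1340 + 48 + 525 + 185 = 2098
Determined eligible: 1340 + 48 + 525 + 173 + 185 = 2271
e = 2271 / (2271 + 885) = 2271 / 3156 = 0.7196
Eligible share of unknowns: 0.7196 × 737 = 530.35
Denom: 2271 + 530.35 = 2801.35
CON2 = 2098 / 2801.35 = 0.7489

74.9%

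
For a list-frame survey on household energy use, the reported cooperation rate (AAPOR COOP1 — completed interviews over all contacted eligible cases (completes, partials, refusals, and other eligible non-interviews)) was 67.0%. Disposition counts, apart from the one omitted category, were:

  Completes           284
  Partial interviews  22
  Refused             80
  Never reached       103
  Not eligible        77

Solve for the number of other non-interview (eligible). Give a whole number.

38

COOP1 = 284 / D = 0.670
D = 284 / 0.670 = 423.9
Other denominator terms total 386
other non-interview (eligible) = 423.9 − 386 ≈ 38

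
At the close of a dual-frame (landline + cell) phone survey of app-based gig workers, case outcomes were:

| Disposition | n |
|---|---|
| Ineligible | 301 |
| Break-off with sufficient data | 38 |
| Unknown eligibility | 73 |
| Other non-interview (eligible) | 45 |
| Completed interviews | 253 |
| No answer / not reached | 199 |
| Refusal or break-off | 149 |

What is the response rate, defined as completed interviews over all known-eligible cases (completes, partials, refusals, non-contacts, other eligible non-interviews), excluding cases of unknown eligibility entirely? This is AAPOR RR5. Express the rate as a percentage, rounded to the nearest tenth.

Numerator = 253
Denom = 253 + 38 + 149 + 199 + 45 = 684
RR5 = 253 / 684 = 0.3699

37.0%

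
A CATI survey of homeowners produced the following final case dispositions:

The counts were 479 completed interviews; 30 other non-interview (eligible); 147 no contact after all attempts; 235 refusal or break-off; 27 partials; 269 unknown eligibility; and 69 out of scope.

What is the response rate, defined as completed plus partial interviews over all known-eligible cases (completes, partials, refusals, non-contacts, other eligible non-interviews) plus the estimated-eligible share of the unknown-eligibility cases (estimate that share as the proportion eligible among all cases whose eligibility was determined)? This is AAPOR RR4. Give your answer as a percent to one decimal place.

Num = 479 + 27 = 506
Determined eligible = 479 + 27 + 235 + 147 + 30 = 918
e = 918 / (918 + 69) = 918 / 987 = 0.9301
Estimated eligible among unknowns = 0.9301 × 269 = 250.20
Base = 918 + 250.20 = 1168.20
RR4 = 506 / 1168.20 = 0.4331

43.3%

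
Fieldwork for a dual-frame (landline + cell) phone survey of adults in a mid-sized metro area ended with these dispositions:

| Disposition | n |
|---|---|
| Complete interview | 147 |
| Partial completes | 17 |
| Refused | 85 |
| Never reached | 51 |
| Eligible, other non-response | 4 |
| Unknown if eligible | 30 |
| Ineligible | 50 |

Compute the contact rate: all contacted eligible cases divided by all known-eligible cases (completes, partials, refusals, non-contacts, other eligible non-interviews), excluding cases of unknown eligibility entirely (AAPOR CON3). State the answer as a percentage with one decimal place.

83.2%

Top = 147 + 17 + 85 + 4 = 253
Denominator = 147 + 17 + 85 + 51 + 4 = 304
CON3 = 253 / 304 = 0.8322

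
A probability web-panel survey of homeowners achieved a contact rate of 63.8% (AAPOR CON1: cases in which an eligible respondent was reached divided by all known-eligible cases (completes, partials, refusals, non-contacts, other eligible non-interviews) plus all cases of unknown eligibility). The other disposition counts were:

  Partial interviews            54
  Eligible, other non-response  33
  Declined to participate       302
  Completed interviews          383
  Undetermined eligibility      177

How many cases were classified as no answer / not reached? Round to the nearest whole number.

261

Num → 383 + 54 + 302 + 33 = 772
CON1 = 772 / D = 0.638
D = 772 / 0.638 = 1210.0
Remaining denominator categories sum to 949
no answer / not reached = 1210.0 − 949 ≈ 261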